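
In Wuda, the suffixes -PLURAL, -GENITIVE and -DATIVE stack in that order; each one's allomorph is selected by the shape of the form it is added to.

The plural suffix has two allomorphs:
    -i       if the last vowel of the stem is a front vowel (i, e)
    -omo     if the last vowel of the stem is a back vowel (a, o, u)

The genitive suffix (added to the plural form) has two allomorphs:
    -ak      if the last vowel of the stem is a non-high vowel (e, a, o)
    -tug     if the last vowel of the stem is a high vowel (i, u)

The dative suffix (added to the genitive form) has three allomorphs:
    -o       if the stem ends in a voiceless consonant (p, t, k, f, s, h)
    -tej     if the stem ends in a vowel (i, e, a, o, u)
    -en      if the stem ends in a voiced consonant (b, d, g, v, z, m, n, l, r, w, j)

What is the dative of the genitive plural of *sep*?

sepitugen

Since the last vowel of *sep* is /e/ (a front vowel), it takes -i, giving *sepi*.
Since the last vowel of the plural form *sepi* is /i/ (a high vowel), it takes -tug, giving *sepitug*.
The genitive form *sepitug* — final sound /g/ (a voiced consonant) → -en → *sepitugen*.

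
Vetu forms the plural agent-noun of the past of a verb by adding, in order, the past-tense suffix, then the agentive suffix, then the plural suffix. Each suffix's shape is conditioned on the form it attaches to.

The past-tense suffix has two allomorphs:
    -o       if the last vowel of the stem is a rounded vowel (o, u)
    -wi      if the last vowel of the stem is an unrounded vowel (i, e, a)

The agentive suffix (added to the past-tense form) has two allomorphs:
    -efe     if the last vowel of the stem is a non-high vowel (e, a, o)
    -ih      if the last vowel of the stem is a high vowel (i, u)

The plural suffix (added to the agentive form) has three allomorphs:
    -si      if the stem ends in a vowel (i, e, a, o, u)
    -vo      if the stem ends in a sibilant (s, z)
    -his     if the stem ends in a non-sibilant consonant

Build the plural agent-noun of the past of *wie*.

wiewiihhis

*wie*: last vowel = /e/, an unrounded vowel → -wi → *wiewi*.
The past-tense form *wiewi*: last vowel = /i/, a high vowel → -ih → *wiewiih*.
The final sound of the agentive form *wiewiih* is /h/, which is a non-sibilant consonant, so the plural suffix is -his, giving *wiewiihhis*.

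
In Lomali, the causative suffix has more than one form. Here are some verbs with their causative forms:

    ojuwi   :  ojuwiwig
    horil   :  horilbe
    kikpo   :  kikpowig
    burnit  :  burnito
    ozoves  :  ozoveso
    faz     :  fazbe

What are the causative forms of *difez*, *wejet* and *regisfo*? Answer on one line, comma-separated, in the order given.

The alternation tracks the final sound of the stem — -o when the stem ends in a voiceless consonant (*burnit*, *ozoves*); -be when the stem ends in a voiced consonant (*horil*, *faz*); -wig when the stem ends in a vowel (*ojuwi*, *kikpo*).
*difez*: final sound = /z/, a voiced consonant → -be → *difezbe*.
The final sound of *wejet* is /t/, which is a voiceless consonant, so the suffix is -o, giving *wejeto*.
Since the final sound of *regisfo* is /o/ (a vowel), it takes -wig, giving *regisfowig*.

difezbe, wejeto, regisfowig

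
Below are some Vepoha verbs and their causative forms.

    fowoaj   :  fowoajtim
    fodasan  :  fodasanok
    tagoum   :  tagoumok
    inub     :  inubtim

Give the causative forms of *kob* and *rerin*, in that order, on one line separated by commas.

kobtim, rerinok

The alternation tracks the final consonant of the stem — -ok when the stem ends in a nasal (*fodasan*, *tagoum*); -tim when the stem ends in a non-nasal consonant (*fowoaj*, *inub*).
Since the final consonant of *kob* is /b/ (non-nasal), it takes -tim, giving *kobtim*.
*rerin* — final consonant /n/ (a nasal) → -ok → *rerinok*.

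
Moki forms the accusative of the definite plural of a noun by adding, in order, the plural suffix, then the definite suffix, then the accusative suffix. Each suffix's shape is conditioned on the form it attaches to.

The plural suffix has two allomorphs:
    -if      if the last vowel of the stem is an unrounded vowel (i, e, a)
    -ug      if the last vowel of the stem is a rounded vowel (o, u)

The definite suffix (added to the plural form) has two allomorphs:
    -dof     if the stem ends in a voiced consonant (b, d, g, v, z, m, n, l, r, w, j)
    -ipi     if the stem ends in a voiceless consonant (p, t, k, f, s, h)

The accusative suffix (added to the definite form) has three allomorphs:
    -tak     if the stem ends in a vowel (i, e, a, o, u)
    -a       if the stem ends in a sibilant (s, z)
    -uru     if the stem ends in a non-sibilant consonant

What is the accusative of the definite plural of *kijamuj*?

kijamujugdofuru

Since the last vowel of *kijamuj* is /u/ (a rounded vowel), it takes -ug, giving *kijamujug*.
The plural form *kijamujug*: final consonant = /g/, voiced → -dof → *kijamujugdof*.
Since the final sound of the definite form *kijamujugdof* is /f/ (a non-sibilant consonant), it takes -uru, giving *kijamujugdofuru*.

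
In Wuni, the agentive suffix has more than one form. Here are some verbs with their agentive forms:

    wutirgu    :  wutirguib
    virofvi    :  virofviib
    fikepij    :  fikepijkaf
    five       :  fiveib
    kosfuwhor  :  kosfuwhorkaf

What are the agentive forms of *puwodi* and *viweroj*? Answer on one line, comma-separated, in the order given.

puwodiib, viwerojkaf

Looking at the final sound of each stem: -kaf when the stem ends in a consonant (*fikepij*, *kosfuwhor*); -ib when the stem ends in a vowel (*wutirgu*, *virofvi*, *five*).
Since the final sound of *puwodi* is /i/ (a vowel), it takes -ib, giving *puwodiib*.
The final sound of *viweroj* is /j/, which is a consonant, so the suffix is -kaf, giving *viwerojkaf*.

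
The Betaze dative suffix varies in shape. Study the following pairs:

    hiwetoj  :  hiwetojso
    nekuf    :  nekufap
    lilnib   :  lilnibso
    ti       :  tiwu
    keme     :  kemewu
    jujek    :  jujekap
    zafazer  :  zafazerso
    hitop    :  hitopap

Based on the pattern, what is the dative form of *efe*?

The pattern is voicing of the final sound: -ap when the stem ends in a voiceless consonant (*nekuf*, *jujek*, *hitop*); -so when the stem ends in a voiced consonant (*hiwetoj*, *lilnib*, *zafazer*); -wu when the stem ends in a vowel (*ti*, *keme*).
*efe* — final sound /e/ (a vowel) → -wu → *efewu*.

efewu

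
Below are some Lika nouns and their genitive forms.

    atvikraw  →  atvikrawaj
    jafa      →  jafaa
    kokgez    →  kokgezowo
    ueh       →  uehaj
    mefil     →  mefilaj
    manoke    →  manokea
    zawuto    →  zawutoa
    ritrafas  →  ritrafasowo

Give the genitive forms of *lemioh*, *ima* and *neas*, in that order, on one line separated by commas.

lemiohaj, imaa, neasowo

Looking at the final sound of each stem: -owo when the stem ends in a sibilant (*kokgez*, *ritrafas*); -aj when the stem ends in a non-sibilant consonant (*atvikraw*, *ueh*, *mefil*); -a when the stem ends in a vowel (*jafa*, *manoke*, *zawuto*).
Since the final sound of *lemioh* is /h/ (a non-sibilant consonant), it takes -aj, giving *lemiohaj*.
*ima*: final sound = /a/, a vowel → -a → *imaa*.
*neas* — final sound /s/ (a sibilant) → -owo → *neasowo*.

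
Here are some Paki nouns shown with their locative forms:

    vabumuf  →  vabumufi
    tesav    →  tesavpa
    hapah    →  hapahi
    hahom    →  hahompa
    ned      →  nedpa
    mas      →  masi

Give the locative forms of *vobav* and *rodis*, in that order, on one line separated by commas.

vobavpa, rodisi

Looking at the final consonant of each stem: -i when the stem ends in a voiceless consonant (*vabumuf*, *hapah*, *mas*); -pa when the stem ends in a voiced consonant (*tesav*, *hahom*, *ned*).
The final consonant of *vobav* is /v/, which is voiced, so the suffix is -pa, giving *vobavpa*.
*rodis*: final consonant = /s/, voiceless → -i → *rodisi*.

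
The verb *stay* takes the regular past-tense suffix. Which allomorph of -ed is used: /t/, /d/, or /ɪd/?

The stem *stay* ends in a voiced sound other than /d/.
The -ed suffix is realized as /ɪd/ after /t, d/; as /t/ after other voiceless consonants; and as /d/ after other voiced sounds.
So -ed on *stay* is pronounced /d/.

/d/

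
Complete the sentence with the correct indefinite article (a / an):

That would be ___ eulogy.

a

The indefinite article is chosen by the initial *sound* of the following word, not its spelling.
*eulogy* begins with the sound /juː/ (eu pronounced /juː/) — a consonant sound.
So the article is *a*: That would be a eulogy.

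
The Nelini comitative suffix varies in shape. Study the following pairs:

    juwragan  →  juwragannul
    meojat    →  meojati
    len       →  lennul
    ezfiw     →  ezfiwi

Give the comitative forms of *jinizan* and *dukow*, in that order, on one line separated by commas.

The pattern is nasality of the final consonant: -nul when the stem ends in a nasal (*juwragan*, *len*); -i when the stem ends in a non-nasal consonant (*meojat*, *ezfiw*).
Since the final consonant of *jinizan* is /n/ (a nasal), it takes -nul, giving *jinizannul*.
*dukow*: final consonant = /w/, non-nasal → -i → *dukowi*.

jinizannul, dukowi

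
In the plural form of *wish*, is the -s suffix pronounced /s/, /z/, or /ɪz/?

The stem *wish* ends in a sibilant (/s, z, ʃ, ʒ, tʃ, dʒ/).
The plural suffix surfaces as /ɪz/ after sibilants, /s/ after other voiceless consonants, and /z/ after other voiced sounds.
So the plural -s on *wish* is pronounced /ɪz/.

/ɪz/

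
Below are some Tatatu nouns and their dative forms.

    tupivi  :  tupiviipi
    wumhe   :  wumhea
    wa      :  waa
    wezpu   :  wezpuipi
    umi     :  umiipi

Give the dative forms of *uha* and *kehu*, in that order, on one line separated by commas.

uhaa, kehuipi

The suffix is conditioned by the last vowel: -ipi when the last vowel of the stem is a high vowel (*tupivi*, *wezpu*, *umi*); -a when the last vowel of the stem is a non-high vowel (*wumhe*, *wa*).
*uha* — last vowel /a/ (a non-high vowel) → -a → *uhaa*.
*kehu*: last vowel = /u/, a high vowel → -ipi → *kehuipi*.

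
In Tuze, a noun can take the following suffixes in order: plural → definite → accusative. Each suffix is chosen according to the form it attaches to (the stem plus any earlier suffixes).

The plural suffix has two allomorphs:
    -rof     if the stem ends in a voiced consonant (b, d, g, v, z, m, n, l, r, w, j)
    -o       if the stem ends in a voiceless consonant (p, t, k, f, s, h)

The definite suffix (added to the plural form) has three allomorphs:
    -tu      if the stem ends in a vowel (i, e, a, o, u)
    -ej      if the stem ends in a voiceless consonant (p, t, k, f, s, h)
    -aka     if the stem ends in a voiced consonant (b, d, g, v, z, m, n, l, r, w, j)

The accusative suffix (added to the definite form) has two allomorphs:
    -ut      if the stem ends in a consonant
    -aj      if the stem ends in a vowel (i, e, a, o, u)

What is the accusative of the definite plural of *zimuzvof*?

zimuzvofotuaj

The final consonant of *zimuzvof* is /f/, which is voiceless, so the plural suffix is -o, giving *zimuzvofo*.
The plural form *zimuzvofo* — final sound /o/ (a vowel) → -tu → *zimuzvofotu*.
The definite form *zimuzvofotu*: final sound = /u/, a vowel → -aj → *zimuzvofotuaj*.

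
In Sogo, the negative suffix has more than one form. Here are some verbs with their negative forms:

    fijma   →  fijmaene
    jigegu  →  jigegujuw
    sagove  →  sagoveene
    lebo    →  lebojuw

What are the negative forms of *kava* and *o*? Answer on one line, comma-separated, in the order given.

kavaene, ojuw

The suffix is conditioned by the last vowel: -juw when the last vowel of the stem is a rounded vowel (*jigegu*, *lebo*); -ene when the last vowel of the stem is an unrounded vowel (*fijma*, *sagove*).
The last vowel of *kava* is /a/, which is an unrounded vowel, so the suffix is -ene, giving *kavaene*.
*o*: last vowel = /o/, a rounded vowel → -juw → *ojuw*.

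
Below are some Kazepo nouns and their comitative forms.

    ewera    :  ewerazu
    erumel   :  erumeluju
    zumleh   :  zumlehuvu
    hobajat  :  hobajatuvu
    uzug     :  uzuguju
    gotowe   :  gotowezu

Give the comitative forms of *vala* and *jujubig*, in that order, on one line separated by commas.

Looking at the final sound of each stem: -uvu when the stem ends in a voiceless consonant (*zumleh*, *hobajat*); -uju when the stem ends in a voiced consonant (*erumel*, *uzug*); -zu when the stem ends in a vowel (*ewera*, *gotowe*).
*vala*: final sound = /a/, a vowel → -zu → *valazu*.
*jujubig* — final sound /g/ (a voiced consonant) → -uju → *jujubiguju*.

valazu, jujubiguju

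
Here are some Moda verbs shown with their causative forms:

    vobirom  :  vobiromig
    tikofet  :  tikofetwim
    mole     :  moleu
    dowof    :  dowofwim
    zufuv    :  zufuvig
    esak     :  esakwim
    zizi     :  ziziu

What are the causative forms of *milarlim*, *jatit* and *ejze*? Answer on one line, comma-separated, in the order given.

milarlimig, jatitwim, ejzeu

The alternation tracks the final sound of the stem — -wim when the stem ends in a voiceless consonant (*tikofet*, *dowof*, *esak*); -ig when the stem ends in a voiced consonant (*vobirom*, *zufuv*); -u when the stem ends in a vowel (*mole*, *zizi*).
*milarlim*: final sound = /m/, a voiced consonant → -ig → *milarlimig*.
*jatit*: final sound = /t/, a voiceless consonant → -wim → *jatitwim*.
The final sound of *ejze* is /e/, which is a vowel, so the suffix is -u, giving *ejzeu*.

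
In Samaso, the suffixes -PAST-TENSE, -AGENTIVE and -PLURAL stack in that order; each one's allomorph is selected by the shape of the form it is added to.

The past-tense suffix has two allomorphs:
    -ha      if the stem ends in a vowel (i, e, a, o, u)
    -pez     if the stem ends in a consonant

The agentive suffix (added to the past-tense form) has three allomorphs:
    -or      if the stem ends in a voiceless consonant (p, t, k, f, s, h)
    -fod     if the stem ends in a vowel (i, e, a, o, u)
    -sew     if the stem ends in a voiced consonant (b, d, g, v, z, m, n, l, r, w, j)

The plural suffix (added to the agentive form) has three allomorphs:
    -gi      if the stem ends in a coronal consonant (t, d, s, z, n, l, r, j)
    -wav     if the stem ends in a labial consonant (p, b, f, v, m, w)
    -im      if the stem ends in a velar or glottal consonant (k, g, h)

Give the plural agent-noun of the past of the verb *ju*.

juhafodgi

Since the final sound of *ju* is /u/ (a vowel), it takes -ha, giving *juha*.
Since the final sound of the past-tense form *juha* is /a/ (a vowel), it takes -fod, giving *juhafod*.
The agentive form *juhafod* — final consonant /d/ (coronal) → -gi → *juhafodgi*.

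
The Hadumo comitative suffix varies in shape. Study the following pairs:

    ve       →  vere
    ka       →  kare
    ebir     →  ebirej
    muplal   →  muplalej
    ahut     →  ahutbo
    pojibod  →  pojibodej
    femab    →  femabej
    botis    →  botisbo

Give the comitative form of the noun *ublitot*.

The alternation tracks the final sound of the stem — -bo when the stem ends in a voiceless consonant (*ahut*, *botis*); -ej when the stem ends in a voiced consonant (*ebir*, *muplal*, *pojibod*, *femab*); -re when the stem ends in a vowel (*ve*, *ka*).
*ublitot* — final sound /t/ (a voiceless consonant) → -bo → *ublitotbo*.

ublitotbo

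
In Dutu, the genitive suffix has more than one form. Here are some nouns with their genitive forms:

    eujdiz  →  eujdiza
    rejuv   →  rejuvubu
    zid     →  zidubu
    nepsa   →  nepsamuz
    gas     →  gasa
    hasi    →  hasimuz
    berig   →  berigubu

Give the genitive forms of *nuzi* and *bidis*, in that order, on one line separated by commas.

Looking at the final sound of each stem: -a when the stem ends in a sibilant (*eujdiz*, *gas*); -ubu when the stem ends in a non-sibilant consonant (*rejuv*, *zid*, *berig*); -muz when the stem ends in a vowel (*nepsa*, *hasi*).
*nuzi*: final sound = /i/, a vowel → -muz → *nuzimuz*.
*bidis* — final sound /s/ (a sibilant) → -a → *bidisa*.

nuzimuz, bidisa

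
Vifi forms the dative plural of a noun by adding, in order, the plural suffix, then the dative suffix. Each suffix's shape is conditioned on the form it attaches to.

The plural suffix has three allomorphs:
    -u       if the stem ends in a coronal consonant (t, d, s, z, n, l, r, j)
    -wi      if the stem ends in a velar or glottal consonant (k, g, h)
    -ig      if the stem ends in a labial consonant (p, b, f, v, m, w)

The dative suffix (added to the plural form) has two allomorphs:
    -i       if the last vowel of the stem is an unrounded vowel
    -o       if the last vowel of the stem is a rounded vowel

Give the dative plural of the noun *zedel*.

*zedel* — final consonant /l/ (coronal) → -u → *zedelu*.
The last vowel of the plural form *zedelu* is /u/, which is a rounded vowel, so the dative suffix is -o, giving *zedeluo*.

zedeluo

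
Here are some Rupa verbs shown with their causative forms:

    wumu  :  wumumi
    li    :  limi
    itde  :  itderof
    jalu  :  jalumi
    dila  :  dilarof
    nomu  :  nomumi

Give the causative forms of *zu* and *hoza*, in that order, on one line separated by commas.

zumi, hozarof

The pattern is height harmony: -mi when the last vowel of the stem is a high vowel (*wumu*, *li*, *jalu*, *nomu*); -rof when the last vowel of the stem is a non-high vowel (*itde*, *dila*).
The last vowel of *zu* is /u/, which is a high vowel, so the suffix is -mi, giving *zumi*.
*hoza* — last vowel /a/ (a non-high vowel) → -rof → *hozarof*.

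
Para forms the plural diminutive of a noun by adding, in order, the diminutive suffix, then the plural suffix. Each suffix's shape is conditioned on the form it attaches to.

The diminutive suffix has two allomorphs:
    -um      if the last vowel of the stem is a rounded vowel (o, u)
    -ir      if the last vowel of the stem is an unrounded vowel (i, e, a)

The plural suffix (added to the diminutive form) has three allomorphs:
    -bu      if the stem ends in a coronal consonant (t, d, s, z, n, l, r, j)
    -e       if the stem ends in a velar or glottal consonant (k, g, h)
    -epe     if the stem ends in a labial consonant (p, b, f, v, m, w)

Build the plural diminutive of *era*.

The last vowel of *era* is /a/, which is an unrounded vowel, so the diminutive suffix is -ir, giving *erair*.
The diminutive form *erair*: final consonant = /r/, coronal → -bu → *erairbu*.

erairbu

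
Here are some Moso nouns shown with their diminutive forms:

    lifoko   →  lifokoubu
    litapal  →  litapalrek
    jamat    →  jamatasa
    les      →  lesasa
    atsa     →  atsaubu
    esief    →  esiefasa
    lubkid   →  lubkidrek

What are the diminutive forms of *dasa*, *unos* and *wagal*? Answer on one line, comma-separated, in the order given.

dasaubu, unosasa, wagalrek

Looking at the final sound of each stem: -asa when the stem ends in a voiceless consonant (*jamat*, *les*, *esief*); -rek when the stem ends in a voiced consonant (*litapal*, *lubkid*); -ubu when the stem ends in a vowel (*lifoko*, *atsa*).
*dasa* — final sound /a/ (a vowel) → -ubu → *dasaubu*.
Since the final sound of *unos* is /s/ (a voiceless consonant), it takes -asa, giving *unosasa*.
*wagal*: final sound = /l/, a voiced consonant → -rek → *wagalrek*.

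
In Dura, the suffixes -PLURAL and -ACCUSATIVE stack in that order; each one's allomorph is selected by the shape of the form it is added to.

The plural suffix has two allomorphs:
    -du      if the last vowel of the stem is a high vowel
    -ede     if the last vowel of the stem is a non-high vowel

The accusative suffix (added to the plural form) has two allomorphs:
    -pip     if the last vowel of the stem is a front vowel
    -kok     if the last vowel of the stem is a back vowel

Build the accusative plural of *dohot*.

Since the last vowel of *dohot* is /o/ (a non-high vowel), it takes -ede, giving *dohotede*.
The plural form *dohotede*: last vowel = /e/, a front vowel → -pip → *dohotedepip*.

dohotedepip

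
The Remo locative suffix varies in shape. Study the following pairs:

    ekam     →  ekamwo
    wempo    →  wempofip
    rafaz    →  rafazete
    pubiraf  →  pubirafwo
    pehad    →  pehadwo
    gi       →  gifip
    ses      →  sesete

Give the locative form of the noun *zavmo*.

zavmofip

The alternation tracks the final sound of the stem — -ete when the stem ends in a sibilant (*rafaz*, *ses*); -wo when the stem ends in a non-sibilant consonant (*ekam*, *pubiraf*, *pehad*); -fip when the stem ends in a vowel (*wempo*, *gi*).
*zavmo*: final sound = /o/, a vowel → -fip → *zavmofip*.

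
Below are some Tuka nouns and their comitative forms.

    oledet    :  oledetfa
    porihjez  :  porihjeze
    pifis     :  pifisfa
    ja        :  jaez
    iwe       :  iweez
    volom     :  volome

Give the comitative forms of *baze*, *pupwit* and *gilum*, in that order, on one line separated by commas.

bazeez, pupwitfa, gilume

The pattern is voicing of the final sound: -fa when the stem ends in a voiceless consonant (*oledet*, *pifis*); -e when the stem ends in a voiced consonant (*porihjez*, *volom*); -ez when the stem ends in a vowel (*ja*, *iwe*).
The final sound of *baze* is /e/, which is a vowel, so the suffix is -ez, giving *bazeez*.
Since the final sound of *pupwit* is /t/ (a voiceless consonant), it takes -fa, giving *pupwitfa*.
*gilum*: final sound = /m/, a voiced consonant → -e → *gilume*.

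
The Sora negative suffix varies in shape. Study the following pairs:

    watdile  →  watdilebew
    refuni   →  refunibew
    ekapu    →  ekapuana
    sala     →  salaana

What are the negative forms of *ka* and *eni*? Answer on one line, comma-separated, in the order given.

The suffix is conditioned by the last vowel: -bew when the last vowel of the stem is a front vowel (*watdile*, *refuni*); -ana when the last vowel of the stem is a back vowel (*ekapu*, *sala*).
The last vowel of *ka* is /a/, which is a back vowel, so the suffix is -ana, giving *kaana*.
The last vowel of *eni* is /i/, which is a front vowel, so the suffix is -bew, giving *enibew*.

kaana, enibew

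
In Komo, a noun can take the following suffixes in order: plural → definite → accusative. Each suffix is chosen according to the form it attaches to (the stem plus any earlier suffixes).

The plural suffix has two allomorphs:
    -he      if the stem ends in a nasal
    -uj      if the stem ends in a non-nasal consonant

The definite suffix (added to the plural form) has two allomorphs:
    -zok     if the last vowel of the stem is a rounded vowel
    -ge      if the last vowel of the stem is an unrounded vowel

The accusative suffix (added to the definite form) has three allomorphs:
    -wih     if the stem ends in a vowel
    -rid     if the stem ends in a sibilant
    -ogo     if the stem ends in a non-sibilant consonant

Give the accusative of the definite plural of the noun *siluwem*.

*siluwem* — final consonant /m/ (a nasal) → -he → *siluwemhe*.
The plural form *siluwemhe* — last vowel /e/ (an unrounded vowel) → -ge → *siluwemhege*.
The definite form *siluwemhege* — final sound /e/ (a vowel) → -wih → *siluwemhegewih*.

siluwemhegewih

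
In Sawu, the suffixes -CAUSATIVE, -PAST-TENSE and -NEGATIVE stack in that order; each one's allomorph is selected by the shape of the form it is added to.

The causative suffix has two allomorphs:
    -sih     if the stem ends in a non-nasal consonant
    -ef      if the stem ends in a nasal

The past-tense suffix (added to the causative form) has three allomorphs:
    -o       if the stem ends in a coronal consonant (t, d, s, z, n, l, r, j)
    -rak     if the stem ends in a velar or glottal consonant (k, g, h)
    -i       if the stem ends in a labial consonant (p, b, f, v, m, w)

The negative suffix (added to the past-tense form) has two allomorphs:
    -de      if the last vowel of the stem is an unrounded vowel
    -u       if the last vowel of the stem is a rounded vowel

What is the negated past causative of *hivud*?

hivudsihrakde

The final consonant of *hivud* is /d/, which is non-nasal, so the causative suffix is -sih, giving *hivudsih*.
The causative form *hivudsih*: final consonant = /h/, velar/glottal → -rak → *hivudsihrak*.
The past-tense form *hivudsihrak* — last vowel /a/ (an unrounded vowel) → -de → *hivudsihrakde*.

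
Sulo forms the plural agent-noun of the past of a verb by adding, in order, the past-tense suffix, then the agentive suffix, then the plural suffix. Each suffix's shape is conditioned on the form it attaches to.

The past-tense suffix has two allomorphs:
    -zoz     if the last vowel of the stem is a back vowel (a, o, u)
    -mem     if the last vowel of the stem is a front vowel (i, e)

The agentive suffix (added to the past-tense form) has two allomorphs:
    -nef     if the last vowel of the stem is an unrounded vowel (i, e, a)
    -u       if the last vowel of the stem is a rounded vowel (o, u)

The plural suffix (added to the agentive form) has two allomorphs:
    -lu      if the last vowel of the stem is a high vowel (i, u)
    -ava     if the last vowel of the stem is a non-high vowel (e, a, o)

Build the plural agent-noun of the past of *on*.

onzozulu

The last vowel of *on* is /o/, which is a back vowel, so the past-tense suffix is -zoz, giving *onzoz*.
The last vowel of the past-tense form *onzoz* is /o/, which is a rounded vowel, so the agentive suffix is -u, giving *onzozu*.
The last vowel of the agentive form *onzozu* is /u/, which is a high vowel, so the plural suffix is -lu, giving *onzozulu*.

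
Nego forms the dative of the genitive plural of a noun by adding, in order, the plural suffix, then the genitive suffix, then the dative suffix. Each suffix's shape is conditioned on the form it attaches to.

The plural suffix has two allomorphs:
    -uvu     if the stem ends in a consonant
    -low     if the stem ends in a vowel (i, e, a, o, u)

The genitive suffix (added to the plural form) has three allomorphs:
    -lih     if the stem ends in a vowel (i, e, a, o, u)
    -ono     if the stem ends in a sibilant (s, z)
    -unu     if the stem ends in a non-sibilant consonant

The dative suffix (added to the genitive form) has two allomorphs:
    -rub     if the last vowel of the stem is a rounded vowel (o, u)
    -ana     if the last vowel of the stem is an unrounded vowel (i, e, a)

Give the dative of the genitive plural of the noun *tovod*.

The final sound of *tovod* is /d/, which is a consonant, so the plural suffix is -uvu, giving *tovoduvu*.
The plural form *tovoduvu* — final sound /u/ (a vowel) → -lih → *tovoduvulih*.
The genitive form *tovoduvulih*: last vowel = /i/, an unrounded vowel → -ana → *tovoduvulihana*.

tovoduvulihana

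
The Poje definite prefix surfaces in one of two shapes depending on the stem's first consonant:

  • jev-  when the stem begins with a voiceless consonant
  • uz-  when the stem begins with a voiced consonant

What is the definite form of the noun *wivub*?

uzwivub

*wivub*: first consonant = /w/, voiced → uz- → *uzwivub*.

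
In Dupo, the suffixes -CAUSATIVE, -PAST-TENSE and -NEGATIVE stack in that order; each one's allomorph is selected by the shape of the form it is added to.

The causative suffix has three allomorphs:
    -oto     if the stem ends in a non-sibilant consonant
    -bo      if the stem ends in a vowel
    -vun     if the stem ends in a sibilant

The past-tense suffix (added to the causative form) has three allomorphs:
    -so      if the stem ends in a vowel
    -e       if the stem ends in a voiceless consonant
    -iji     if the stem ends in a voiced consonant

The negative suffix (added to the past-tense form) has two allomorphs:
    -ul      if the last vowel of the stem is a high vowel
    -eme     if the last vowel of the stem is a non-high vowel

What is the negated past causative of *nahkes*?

*nahkes*: final sound = /s/, a sibilant → -vun → *nahkesvun*.
The final sound of the causative form *nahkesvun* is /n/, which is a voiced consonant, so the past-tense suffix is -iji, giving *nahkesvuniji*.
Since the last vowel of the past-tense form *nahkesvuniji* is /i/ (a high vowel), it takes -ul, giving *nahkesvunijiul*.

nahkesvunijiul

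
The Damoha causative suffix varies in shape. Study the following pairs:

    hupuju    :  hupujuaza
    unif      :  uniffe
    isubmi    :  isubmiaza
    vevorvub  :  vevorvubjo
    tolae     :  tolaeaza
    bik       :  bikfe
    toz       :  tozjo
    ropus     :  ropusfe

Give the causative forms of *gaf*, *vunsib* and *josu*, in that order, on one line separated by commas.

The suffix is conditioned by the final sound: -fe when the stem ends in a voiceless consonant (*unif*, *bik*, *ropus*); -jo when the stem ends in a voiced consonant (*vevorvub*, *toz*); -aza when the stem ends in a vowel (*hupuju*, *isubmi*, *tolae*).
The final sound of *gaf* is /f/, which is a voiceless consonant, so the suffix is -fe, giving *gaffe*.
*vunsib* — final sound /b/ (a voiced consonant) → -jo → *vunsibjo*.
*josu*: final sound = /u/, a vowel → -aza → *josuaza*.

gaffe, vunsibjo, josuaza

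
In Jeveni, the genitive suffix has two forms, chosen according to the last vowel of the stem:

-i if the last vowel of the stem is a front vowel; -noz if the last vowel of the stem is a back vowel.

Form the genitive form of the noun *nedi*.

*nedi*: last vowel = /i/, a front vowel → -i → *nedii*.

nedii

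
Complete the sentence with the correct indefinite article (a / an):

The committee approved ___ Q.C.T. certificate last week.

The indefinite article is chosen by the initial *sound* of the following word, not its spelling.
The initialism *Q.C.T.* is read letter by letter; the first letter, Q, is pronounced /kjuː/, which begins with a consonant sound.
So the article is *a*: The committee approved a Q.C.T. certificate last week.

a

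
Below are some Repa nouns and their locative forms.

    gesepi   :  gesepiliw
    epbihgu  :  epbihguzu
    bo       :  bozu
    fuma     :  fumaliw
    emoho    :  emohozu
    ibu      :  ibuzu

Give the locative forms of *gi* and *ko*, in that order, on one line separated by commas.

The suffix is conditioned by the last vowel: -zu when the last vowel of the stem is a rounded vowel (*epbihgu*, *bo*, *emoho*, *ibu*); -liw when the last vowel of the stem is an unrounded vowel (*gesepi*, *fuma*).
Since the last vowel of *gi* is /i/ (an unrounded vowel), it takes -liw, giving *giliw*.
*ko* — last vowel /o/ (a rounded vowel) → -zu → *kozu*.

giliw, kozu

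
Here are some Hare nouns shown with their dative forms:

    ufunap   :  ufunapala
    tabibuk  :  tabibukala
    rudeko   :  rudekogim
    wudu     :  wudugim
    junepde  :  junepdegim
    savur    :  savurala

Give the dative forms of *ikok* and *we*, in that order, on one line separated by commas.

ikokala, wegim

Looking at the final sound of each stem: -ala when the stem ends in a consonant (*ufunap*, *tabibuk*, *savur*); -gim when the stem ends in a vowel (*rudeko*, *wudu*, *junepde*).
*ikok*: final sound = /k/, a consonant → -ala → *ikokala*.
Since the final sound of *we* is /e/ (a vowel), it takes -gim, giving *wegim*.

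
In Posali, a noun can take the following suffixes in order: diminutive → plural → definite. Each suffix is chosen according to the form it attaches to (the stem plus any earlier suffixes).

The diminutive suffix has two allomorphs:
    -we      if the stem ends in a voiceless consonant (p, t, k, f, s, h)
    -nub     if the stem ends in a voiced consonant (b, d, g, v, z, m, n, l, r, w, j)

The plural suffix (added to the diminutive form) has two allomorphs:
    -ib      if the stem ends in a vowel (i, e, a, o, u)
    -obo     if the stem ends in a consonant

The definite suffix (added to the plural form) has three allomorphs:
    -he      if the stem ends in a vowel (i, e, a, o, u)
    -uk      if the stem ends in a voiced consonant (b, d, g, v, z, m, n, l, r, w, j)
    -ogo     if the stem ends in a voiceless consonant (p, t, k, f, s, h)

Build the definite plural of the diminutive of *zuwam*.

*zuwam*: final consonant = /m/, voiced → -nub → *zuwamnub*.
The diminutive form *zuwamnub* — final sound /b/ (a consonant) → -obo → *zuwamnubobo*.
The final sound of the plural form *zuwamnubobo* is /o/, which is a vowel, so the definite suffix is -he, giving *zuwamnubobohe*.

zuwamnubobohe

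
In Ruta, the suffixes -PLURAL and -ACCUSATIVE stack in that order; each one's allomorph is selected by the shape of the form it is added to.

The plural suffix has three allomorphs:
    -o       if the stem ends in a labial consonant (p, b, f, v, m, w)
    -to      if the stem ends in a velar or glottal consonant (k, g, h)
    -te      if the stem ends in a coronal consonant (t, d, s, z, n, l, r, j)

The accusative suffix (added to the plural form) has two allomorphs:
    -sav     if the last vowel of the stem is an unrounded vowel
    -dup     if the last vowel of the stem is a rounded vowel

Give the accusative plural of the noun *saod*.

saodtesav

*saod* — final consonant /d/ (coronal) → -te → *saodte*.
The last vowel of the plural form *saodte* is /e/, which is an unrounded vowel, so the accusative suffix is -sav, giving *saodtesav*.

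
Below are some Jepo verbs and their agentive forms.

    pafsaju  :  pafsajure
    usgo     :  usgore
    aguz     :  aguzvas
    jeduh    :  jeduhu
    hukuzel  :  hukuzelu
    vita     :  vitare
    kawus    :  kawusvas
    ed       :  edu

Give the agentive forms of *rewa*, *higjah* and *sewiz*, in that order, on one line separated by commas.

reware, higjahu, sewizvas

The suffix is conditioned by the final sound: -vas when the stem ends in a sibilant (*aguz*, *kawus*); -u when the stem ends in a non-sibilant consonant (*jeduh*, *hukuzel*, *ed*); -re when the stem ends in a vowel (*pafsaju*, *usgo*, *vita*).
*rewa* — final sound /a/ (a vowel) → -re → *reware*.
The final sound of *higjah* is /h/, which is a non-sibilant consonant, so the suffix is -u, giving *higjahu*.
The final sound of *sewiz* is /z/, which is a sibilant, so the suffix is -vas, giving *sewizvas*.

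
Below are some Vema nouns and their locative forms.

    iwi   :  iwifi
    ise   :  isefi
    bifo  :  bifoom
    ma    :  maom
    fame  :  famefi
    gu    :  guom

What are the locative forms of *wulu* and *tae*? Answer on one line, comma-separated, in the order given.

The suffix is conditioned by the last vowel: -fi when the last vowel of the stem is a front vowel (*iwi*, *ise*, *fame*); -om when the last vowel of the stem is a back vowel (*bifo*, *ma*, *gu*).
*wulu* — last vowel /u/ (a back vowel) → -om → *wuluom*.
*tae* — last vowel /e/ (a front vowel) → -fi → *taefi*.

wuluom, taefi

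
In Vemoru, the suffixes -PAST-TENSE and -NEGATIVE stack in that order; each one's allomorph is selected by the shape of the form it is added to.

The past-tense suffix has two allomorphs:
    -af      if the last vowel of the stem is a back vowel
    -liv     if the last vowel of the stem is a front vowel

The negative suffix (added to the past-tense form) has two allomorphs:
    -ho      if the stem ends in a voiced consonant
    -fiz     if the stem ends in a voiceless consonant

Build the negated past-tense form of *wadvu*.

The last vowel of *wadvu* is /u/, which is a back vowel, so the past-tense suffix is -af, giving *wadvuaf*.
Since the final consonant of the past-tense form *wadvuaf* is /f/ (voiceless), it takes -fiz, giving *wadvuaffiz*.

wadvuaffiz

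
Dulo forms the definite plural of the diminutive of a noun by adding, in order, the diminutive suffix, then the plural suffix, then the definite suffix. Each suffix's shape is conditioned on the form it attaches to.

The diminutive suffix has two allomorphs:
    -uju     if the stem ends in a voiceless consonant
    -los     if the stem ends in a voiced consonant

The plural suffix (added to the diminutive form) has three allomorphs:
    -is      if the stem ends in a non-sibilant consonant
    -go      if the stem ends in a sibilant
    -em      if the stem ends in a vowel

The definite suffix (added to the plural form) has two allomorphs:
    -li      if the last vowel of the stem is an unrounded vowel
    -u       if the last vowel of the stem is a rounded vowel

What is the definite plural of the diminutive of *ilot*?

ilotujuemli

*ilot*: final consonant = /t/, voiceless → -uju → *ilotuju*.
Since the final sound of the diminutive form *ilotuju* is /u/ (a vowel), it takes -em, giving *ilotujuem*.
The plural form *ilotujuem*: last vowel = /e/, an unrounded vowel → -li → *ilotujuemli*.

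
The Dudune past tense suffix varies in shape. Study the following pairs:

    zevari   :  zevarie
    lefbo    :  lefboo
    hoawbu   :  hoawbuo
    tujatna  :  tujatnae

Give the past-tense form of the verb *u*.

The suffix is conditioned by the last vowel: -o when the last vowel of the stem is a rounded vowel (*lefbo*, *hoawbu*); -e when the last vowel of the stem is an unrounded vowel (*zevari*, *tujatna*).
Since the last vowel of *u* is /u/ (a rounded vowel), it takes -o, giving *uo*.

uo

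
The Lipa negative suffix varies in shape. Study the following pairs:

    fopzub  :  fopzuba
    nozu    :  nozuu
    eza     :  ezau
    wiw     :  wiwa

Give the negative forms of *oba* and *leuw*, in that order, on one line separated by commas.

The suffix is conditioned by the final sound: -a when the stem ends in a consonant (*fopzub*, *wiw*); -u when the stem ends in a vowel (*nozu*, *eza*).
The final sound of *oba* is /a/, which is a vowel, so the suffix is -u, giving *obau*.
The final sound of *leuw* is /w/, which is a consonant, so the suffix is -a, giving *leuwa*.

obau, leuwa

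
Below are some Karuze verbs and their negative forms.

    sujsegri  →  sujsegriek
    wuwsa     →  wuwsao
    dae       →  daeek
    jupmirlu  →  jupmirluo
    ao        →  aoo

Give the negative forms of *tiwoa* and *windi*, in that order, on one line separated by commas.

The suffix is conditioned by the last vowel: -ek when the last vowel of the stem is a front vowel (*sujsegri*, *dae*); -o when the last vowel of the stem is a back vowel (*wuwsa*, *jupmirlu*, *ao*).
*tiwoa* — last vowel /a/ (a back vowel) → -o → *tiwoao*.
Since the last vowel of *windi* is /i/ (a front vowel), it takes -ek, giving *windiek*.

tiwoao, windiek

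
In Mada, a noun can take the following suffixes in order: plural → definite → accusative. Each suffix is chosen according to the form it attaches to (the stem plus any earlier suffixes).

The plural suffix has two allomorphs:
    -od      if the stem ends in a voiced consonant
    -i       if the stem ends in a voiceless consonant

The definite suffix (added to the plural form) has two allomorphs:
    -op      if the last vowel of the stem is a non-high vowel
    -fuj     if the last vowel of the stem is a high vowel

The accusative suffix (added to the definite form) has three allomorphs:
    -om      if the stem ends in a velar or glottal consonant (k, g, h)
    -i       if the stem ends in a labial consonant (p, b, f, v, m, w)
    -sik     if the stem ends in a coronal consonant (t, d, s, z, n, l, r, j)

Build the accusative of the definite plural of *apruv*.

apruvodopi

The final consonant of *apruv* is /v/, which is voiced, so the plural suffix is -od, giving *apruvod*.
The plural form *apruvod*: last vowel = /o/, a non-high vowel → -op → *apruvodop*.
The definite form *apruvodop*: final consonant = /p/, labial → -i → *apruvodopi*.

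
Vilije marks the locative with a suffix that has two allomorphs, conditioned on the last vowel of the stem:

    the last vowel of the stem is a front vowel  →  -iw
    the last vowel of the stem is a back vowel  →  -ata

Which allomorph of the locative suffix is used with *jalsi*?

Since the last vowel of *jalsi* is /i/ (a front vowel), it takes -iw.

-iw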